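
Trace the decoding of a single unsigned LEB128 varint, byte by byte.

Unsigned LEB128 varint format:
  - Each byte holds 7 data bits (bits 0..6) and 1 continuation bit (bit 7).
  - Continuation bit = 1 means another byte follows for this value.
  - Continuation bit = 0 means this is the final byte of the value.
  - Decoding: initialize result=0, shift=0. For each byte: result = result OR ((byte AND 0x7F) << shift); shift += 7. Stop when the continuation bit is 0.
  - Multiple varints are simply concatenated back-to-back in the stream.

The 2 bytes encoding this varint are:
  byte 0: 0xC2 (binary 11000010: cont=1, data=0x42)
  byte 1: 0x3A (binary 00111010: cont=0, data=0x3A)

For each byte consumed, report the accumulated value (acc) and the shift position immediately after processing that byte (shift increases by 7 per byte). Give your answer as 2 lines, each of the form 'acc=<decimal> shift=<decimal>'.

byte 0=0xC2: payload=0x42=66, contrib = 66<<0 = 66; acc -> 66, shift -> 7
byte 1=0x3A: payload=0x3A=58, contrib = 58<<7 = 7424; acc -> 7490, shift -> 14

Answer: acc=66 shift=7
acc=7490 shift=14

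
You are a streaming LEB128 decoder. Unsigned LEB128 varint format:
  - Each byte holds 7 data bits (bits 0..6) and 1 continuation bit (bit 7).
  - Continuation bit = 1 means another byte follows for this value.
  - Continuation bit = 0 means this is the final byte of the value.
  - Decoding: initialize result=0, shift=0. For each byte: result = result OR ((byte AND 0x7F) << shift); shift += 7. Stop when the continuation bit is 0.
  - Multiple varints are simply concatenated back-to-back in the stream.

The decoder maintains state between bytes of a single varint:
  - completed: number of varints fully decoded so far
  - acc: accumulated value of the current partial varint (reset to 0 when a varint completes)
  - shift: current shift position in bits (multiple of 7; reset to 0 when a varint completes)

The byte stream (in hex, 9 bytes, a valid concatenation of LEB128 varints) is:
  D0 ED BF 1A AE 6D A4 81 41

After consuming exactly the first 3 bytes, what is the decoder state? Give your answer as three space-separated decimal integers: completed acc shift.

Answer: 0 1046224 21

Derivation:
byte[0]=0xD0 cont=1 payload=0x50: acc |= 80<<0 -> completed=0 acc=80 shift=7
byte[1]=0xED cont=1 payload=0x6D: acc |= 109<<7 -> completed=0 acc=14032 shift=14
byte[2]=0xBF cont=1 payload=0x3F: acc |= 63<<14 -> completed=0 acc=1046224 shift=21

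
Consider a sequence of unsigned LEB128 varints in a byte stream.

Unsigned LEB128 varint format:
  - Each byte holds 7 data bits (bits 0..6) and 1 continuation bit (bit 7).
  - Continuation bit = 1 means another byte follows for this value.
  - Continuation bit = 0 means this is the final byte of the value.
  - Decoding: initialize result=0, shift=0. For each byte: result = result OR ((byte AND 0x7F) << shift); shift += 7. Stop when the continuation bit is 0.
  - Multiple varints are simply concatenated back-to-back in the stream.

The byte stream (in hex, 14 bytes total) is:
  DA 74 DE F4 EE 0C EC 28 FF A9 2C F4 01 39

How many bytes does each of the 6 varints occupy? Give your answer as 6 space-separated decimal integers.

Answer: 2 4 2 3 2 1

Derivation:
  byte[0]=0xDA cont=1 payload=0x5A=90: acc |= 90<<0 -> acc=90 shift=7
  byte[1]=0x74 cont=0 payload=0x74=116: acc |= 116<<7 -> acc=14938 shift=14 [end]
Varint 1: bytes[0:2] = DA 74 -> value 14938 (2 byte(s))
  byte[2]=0xDE cont=1 payload=0x5E=94: acc |= 94<<0 -> acc=94 shift=7
  byte[3]=0xF4 cont=1 payload=0x74=116: acc |= 116<<7 -> acc=14942 shift=14
  byte[4]=0xEE cont=1 payload=0x6E=110: acc |= 110<<14 -> acc=1817182 shift=21
  byte[5]=0x0C cont=0 payload=0x0C=12: acc |= 12<<21 -> acc=26983006 shift=28 [end]
Varint 2: bytes[2:6] = DE F4 EE 0C -> value 26983006 (4 byte(s))
  byte[6]=0xEC cont=1 payload=0x6C=108: acc |= 108<<0 -> acc=108 shift=7
  byte[7]=0x28 cont=0 payload=0x28=40: acc |= 40<<7 -> acc=5228 shift=14 [end]
Varint 3: bytes[6:8] = EC 28 -> value 5228 (2 byte(s))
  byte[8]=0xFF cont=1 payload=0x7F=127: acc |= 127<<0 -> acc=127 shift=7
  byte[9]=0xA9 cont=1 payload=0x29=41: acc |= 41<<7 -> acc=5375 shift=14
  byte[10]=0x2C cont=0 payload=0x2C=44: acc |= 44<<14 -> acc=726271 shift=21 [end]
Varint 4: bytes[8:11] = FF A9 2C -> value 726271 (3 byte(s))
  byte[11]=0xF4 cont=1 payload=0x74=116: acc |= 116<<0 -> acc=116 shift=7
  byte[12]=0x01 cont=0 payload=0x01=1: acc |= 1<<7 -> acc=244 shift=14 [end]
Varint 5: bytes[11:13] = F4 01 -> value 244 (2 byte(s))
  byte[13]=0x39 cont=0 payload=0x39=57: acc |= 57<<0 -> acc=57 shift=7 [end]
Varint 6: bytes[13:14] = 39 -> value 57 (1 byte(s))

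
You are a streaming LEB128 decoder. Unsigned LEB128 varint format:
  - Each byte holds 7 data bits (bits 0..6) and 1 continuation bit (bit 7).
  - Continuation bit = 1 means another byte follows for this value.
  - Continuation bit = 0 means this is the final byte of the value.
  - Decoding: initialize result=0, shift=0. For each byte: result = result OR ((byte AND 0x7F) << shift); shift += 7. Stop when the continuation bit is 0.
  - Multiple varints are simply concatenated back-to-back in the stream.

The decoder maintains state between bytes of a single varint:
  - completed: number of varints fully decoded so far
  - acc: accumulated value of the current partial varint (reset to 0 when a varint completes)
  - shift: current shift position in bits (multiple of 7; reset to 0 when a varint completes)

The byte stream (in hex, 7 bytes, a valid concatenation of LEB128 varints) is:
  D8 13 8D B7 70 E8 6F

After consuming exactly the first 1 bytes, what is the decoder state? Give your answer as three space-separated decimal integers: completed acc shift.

byte[0]=0xD8 cont=1 payload=0x58: acc |= 88<<0 -> completed=0 acc=88 shift=7

Answer: 0 88 7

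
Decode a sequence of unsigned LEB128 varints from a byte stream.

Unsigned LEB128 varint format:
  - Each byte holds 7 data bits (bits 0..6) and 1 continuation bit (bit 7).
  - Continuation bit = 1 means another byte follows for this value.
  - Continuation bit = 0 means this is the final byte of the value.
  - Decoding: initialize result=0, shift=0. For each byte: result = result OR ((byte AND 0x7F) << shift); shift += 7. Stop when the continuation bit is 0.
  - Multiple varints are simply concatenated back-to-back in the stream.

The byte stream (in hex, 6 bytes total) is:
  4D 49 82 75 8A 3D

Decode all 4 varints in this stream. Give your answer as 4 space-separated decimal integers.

Answer: 77 73 14978 7818

Derivation:
  byte[0]=0x4D cont=0 payload=0x4D=77: acc |= 77<<0 -> acc=77 shift=7 [end]
Varint 1: bytes[0:1] = 4D -> value 77 (1 byte(s))
  byte[1]=0x49 cont=0 payload=0x49=73: acc |= 73<<0 -> acc=73 shift=7 [end]
Varint 2: bytes[1:2] = 49 -> value 73 (1 byte(s))
  byte[2]=0x82 cont=1 payload=0x02=2: acc |= 2<<0 -> acc=2 shift=7
  byte[3]=0x75 cont=0 payload=0x75=117: acc |= 117<<7 -> acc=14978 shift=14 [end]
Varint 3: bytes[2:4] = 82 75 -> value 14978 (2 byte(s))
  byte[4]=0x8A cont=1 payload=0x0A=10: acc |= 10<<0 -> acc=10 shift=7
  byte[5]=0x3D cont=0 payload=0x3D=61: acc |= 61<<7 -> acc=7818 shift=14 [end]
Varint 4: bytes[4:6] = 8A 3D -> value 7818 (2 byte(s))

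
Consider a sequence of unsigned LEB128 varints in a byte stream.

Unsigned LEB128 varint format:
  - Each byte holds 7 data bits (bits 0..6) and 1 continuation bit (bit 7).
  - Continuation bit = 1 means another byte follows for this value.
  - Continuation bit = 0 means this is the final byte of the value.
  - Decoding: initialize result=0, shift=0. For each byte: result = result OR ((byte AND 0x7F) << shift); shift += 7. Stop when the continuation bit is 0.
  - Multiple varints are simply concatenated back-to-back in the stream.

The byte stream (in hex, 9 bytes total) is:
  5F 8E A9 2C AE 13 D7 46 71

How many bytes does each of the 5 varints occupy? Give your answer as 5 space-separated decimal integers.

  byte[0]=0x5F cont=0 payload=0x5F=95: acc |= 95<<0 -> acc=95 shift=7 [end]
Varint 1: bytes[0:1] = 5F -> value 95 (1 byte(s))
  byte[1]=0x8E cont=1 payload=0x0E=14: acc |= 14<<0 -> acc=14 shift=7
  byte[2]=0xA9 cont=1 payload=0x29=41: acc |= 41<<7 -> acc=5262 shift=14
  byte[3]=0x2C cont=0 payload=0x2C=44: acc |= 44<<14 -> acc=726158 shift=21 [end]
Varint 2: bytes[1:4] = 8E A9 2C -> value 726158 (3 byte(s))
  byte[4]=0xAE cont=1 payload=0x2E=46: acc |= 46<<0 -> acc=46 shift=7
  byte[5]=0x13 cont=0 payload=0x13=19: acc |= 19<<7 -> acc=2478 shift=14 [end]
Varint 3: bytes[4:6] = AE 13 -> value 2478 (2 byte(s))
  byte[6]=0xD7 cont=1 payload=0x57=87: acc |= 87<<0 -> acc=87 shift=7
  byte[7]=0x46 cont=0 payload=0x46=70: acc |= 70<<7 -> acc=9047 shift=14 [end]
Varint 4: bytes[6:8] = D7 46 -> value 9047 (2 byte(s))
  byte[8]=0x71 cont=0 payload=0x71=113: acc |= 113<<0 -> acc=113 shift=7 [end]
Varint 5: bytes[8:9] = 71 -> value 113 (1 byte(s))

Answer: 1 3 2 2 1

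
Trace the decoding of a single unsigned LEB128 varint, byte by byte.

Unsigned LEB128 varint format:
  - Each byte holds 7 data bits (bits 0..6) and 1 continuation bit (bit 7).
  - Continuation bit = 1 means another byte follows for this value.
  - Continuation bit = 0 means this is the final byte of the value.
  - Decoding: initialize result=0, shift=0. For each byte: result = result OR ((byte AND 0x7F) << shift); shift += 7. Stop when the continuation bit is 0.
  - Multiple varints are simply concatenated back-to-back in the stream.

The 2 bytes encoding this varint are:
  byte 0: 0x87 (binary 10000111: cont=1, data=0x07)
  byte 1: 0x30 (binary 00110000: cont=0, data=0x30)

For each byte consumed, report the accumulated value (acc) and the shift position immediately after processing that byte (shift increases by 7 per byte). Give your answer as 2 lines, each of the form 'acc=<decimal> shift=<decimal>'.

Answer: acc=7 shift=7
acc=6151 shift=14

Derivation:
byte 0=0x87: payload=0x07=7, contrib = 7<<0 = 7; acc -> 7, shift -> 7
byte 1=0x30: payload=0x30=48, contrib = 48<<7 = 6144; acc -> 6151, shift -> 14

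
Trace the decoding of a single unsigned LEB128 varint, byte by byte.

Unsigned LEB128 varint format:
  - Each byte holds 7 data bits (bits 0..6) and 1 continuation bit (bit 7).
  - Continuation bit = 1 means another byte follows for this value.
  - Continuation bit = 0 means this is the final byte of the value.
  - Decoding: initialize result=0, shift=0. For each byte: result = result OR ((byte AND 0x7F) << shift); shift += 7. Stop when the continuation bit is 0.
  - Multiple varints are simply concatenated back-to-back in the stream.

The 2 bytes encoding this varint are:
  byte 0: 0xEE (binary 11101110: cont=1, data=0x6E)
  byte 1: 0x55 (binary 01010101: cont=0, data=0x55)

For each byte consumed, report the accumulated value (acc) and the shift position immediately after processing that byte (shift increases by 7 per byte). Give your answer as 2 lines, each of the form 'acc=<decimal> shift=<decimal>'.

Answer: acc=110 shift=7
acc=10990 shift=14

Derivation:
byte 0=0xEE: payload=0x6E=110, contrib = 110<<0 = 110; acc -> 110, shift -> 7
byte 1=0x55: payload=0x55=85, contrib = 85<<7 = 10880; acc -> 10990, shift -> 14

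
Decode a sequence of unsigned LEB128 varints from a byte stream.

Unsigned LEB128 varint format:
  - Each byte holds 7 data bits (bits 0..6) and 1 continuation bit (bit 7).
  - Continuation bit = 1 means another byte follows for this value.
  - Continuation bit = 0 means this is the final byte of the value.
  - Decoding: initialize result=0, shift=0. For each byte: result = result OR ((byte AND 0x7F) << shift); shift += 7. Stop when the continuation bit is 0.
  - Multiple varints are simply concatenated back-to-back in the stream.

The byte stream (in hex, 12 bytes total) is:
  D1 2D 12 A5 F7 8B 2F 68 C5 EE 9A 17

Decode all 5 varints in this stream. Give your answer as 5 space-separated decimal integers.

Answer: 5841 18 98761637 104 48674629

Derivation:
  byte[0]=0xD1 cont=1 payload=0x51=81: acc |= 81<<0 -> acc=81 shift=7
  byte[1]=0x2D cont=0 payload=0x2D=45: acc |= 45<<7 -> acc=5841 shift=14 [end]
Varint 1: bytes[0:2] = D1 2D -> value 5841 (2 byte(s))
  byte[2]=0x12 cont=0 payload=0x12=18: acc |= 18<<0 -> acc=18 shift=7 [end]
Varint 2: bytes[2:3] = 12 -> value 18 (1 byte(s))
  byte[3]=0xA5 cont=1 payload=0x25=37: acc |= 37<<0 -> acc=37 shift=7
  byte[4]=0xF7 cont=1 payload=0x77=119: acc |= 119<<7 -> acc=15269 shift=14
  byte[5]=0x8B cont=1 payload=0x0B=11: acc |= 11<<14 -> acc=195493 shift=21
  byte[6]=0x2F cont=0 payload=0x2F=47: acc |= 47<<21 -> acc=98761637 shift=28 [end]
Varint 3: bytes[3:7] = A5 F7 8B 2F -> value 98761637 (4 byte(s))
  byte[7]=0x68 cont=0 payload=0x68=104: acc |= 104<<0 -> acc=104 shift=7 [end]
Varint 4: bytes[7:8] = 68 -> value 104 (1 byte(s))
  byte[8]=0xC5 cont=1 payload=0x45=69: acc |= 69<<0 -> acc=69 shift=7
  byte[9]=0xEE cont=1 payload=0x6E=110: acc |= 110<<7 -> acc=14149 shift=14
  byte[10]=0x9A cont=1 payload=0x1A=26: acc |= 26<<14 -> acc=440133 shift=21
  byte[11]=0x17 cont=0 payload=0x17=23: acc |= 23<<21 -> acc=48674629 shift=28 [end]
Varint 5: bytes[8:12] = C5 EE 9A 17 -> value 48674629 (4 byte(s))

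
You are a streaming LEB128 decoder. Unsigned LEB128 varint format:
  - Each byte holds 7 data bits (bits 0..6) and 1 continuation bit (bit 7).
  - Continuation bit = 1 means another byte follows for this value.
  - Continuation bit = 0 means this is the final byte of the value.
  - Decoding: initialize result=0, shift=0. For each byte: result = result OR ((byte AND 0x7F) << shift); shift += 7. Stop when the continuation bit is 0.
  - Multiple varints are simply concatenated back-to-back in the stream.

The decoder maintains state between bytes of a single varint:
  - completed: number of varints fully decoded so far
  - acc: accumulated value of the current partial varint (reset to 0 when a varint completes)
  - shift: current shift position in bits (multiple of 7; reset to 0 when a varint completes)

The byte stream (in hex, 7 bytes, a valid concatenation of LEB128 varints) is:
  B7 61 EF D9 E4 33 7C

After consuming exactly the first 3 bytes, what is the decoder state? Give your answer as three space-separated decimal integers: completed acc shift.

byte[0]=0xB7 cont=1 payload=0x37: acc |= 55<<0 -> completed=0 acc=55 shift=7
byte[1]=0x61 cont=0 payload=0x61: varint #1 complete (value=12471); reset -> completed=1 acc=0 shift=0
byte[2]=0xEF cont=1 payload=0x6F: acc |= 111<<0 -> completed=1 acc=111 shift=7

Answer: 1 111 7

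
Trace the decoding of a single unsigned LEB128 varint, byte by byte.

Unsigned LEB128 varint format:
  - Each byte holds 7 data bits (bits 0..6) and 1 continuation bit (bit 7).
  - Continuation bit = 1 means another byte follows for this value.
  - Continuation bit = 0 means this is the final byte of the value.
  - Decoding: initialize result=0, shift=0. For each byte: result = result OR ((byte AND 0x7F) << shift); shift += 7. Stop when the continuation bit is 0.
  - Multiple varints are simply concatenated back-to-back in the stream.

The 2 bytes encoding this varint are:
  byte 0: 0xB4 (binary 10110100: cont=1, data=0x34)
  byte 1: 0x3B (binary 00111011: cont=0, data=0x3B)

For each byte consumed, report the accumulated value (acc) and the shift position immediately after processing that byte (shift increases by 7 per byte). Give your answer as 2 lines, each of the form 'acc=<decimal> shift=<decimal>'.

byte 0=0xB4: payload=0x34=52, contrib = 52<<0 = 52; acc -> 52, shift -> 7
byte 1=0x3B: payload=0x3B=59, contrib = 59<<7 = 7552; acc -> 7604, shift -> 14

Answer: acc=52 shift=7
acc=7604 shift=14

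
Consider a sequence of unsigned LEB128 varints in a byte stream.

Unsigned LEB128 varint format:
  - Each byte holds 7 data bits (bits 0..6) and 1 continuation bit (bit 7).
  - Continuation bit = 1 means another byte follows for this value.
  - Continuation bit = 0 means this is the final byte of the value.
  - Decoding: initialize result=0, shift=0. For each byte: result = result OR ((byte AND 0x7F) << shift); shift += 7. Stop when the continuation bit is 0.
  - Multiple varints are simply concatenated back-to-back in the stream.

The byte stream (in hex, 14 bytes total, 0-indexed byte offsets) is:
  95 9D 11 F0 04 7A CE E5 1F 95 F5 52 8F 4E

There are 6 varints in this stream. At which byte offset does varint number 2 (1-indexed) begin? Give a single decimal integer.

  byte[0]=0x95 cont=1 payload=0x15=21: acc |= 21<<0 -> acc=21 shift=7
  byte[1]=0x9D cont=1 payload=0x1D=29: acc |= 29<<7 -> acc=3733 shift=14
  byte[2]=0x11 cont=0 payload=0x11=17: acc |= 17<<14 -> acc=282261 shift=21 [end]
Varint 1: bytes[0:3] = 95 9D 11 -> value 282261 (3 byte(s))
  byte[3]=0xF0 cont=1 payload=0x70=112: acc |= 112<<0 -> acc=112 shift=7
  byte[4]=0x04 cont=0 payload=0x04=4: acc |= 4<<7 -> acc=624 shift=14 [end]
Varint 2: bytes[3:5] = F0 04 -> value 624 (2 byte(s))
  byte[5]=0x7A cont=0 payload=0x7A=122: acc |= 122<<0 -> acc=122 shift=7 [end]
Varint 3: bytes[5:6] = 7A -> value 122 (1 byte(s))
  byte[6]=0xCE cont=1 payload=0x4E=78: acc |= 78<<0 -> acc=78 shift=7
  byte[7]=0xE5 cont=1 payload=0x65=101: acc |= 101<<7 -> acc=13006 shift=14
  byte[8]=0x1F cont=0 payload=0x1F=31: acc |= 31<<14 -> acc=520910 shift=21 [end]
Varint 4: bytes[6:9] = CE E5 1F -> value 520910 (3 byte(s))
  byte[9]=0x95 cont=1 payload=0x15=21: acc |= 21<<0 -> acc=21 shift=7
  byte[10]=0xF5 cont=1 payload=0x75=117: acc |= 117<<7 -> acc=14997 shift=14
  byte[11]=0x52 cont=0 payload=0x52=82: acc |= 82<<14 -> acc=1358485 shift=21 [end]
Varint 5: bytes[9:12] = 95 F5 52 -> value 1358485 (3 byte(s))
  byte[12]=0x8F cont=1 payload=0x0F=15: acc |= 15<<0 -> acc=15 shift=7
  byte[13]=0x4E cont=0 payload=0x4E=78: acc |= 78<<7 -> acc=9999 shift=14 [end]
Varint 6: bytes[12:14] = 8F 4E -> value 9999 (2 byte(s))

Answer: 3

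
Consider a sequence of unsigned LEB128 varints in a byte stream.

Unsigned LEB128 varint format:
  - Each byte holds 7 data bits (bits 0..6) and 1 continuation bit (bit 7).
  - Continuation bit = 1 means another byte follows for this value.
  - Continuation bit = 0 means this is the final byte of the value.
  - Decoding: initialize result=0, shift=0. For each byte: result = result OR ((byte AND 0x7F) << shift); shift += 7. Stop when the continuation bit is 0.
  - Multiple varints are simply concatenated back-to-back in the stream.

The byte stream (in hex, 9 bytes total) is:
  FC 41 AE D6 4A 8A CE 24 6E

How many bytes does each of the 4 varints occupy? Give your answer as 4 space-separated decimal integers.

Answer: 2 3 3 1

Derivation:
  byte[0]=0xFC cont=1 payload=0x7C=124: acc |= 124<<0 -> acc=124 shift=7
  byte[1]=0x41 cont=0 payload=0x41=65: acc |= 65<<7 -> acc=8444 shift=14 [end]
Varint 1: bytes[0:2] = FC 41 -> value 8444 (2 byte(s))
  byte[2]=0xAE cont=1 payload=0x2E=46: acc |= 46<<0 -> acc=46 shift=7
  byte[3]=0xD6 cont=1 payload=0x56=86: acc |= 86<<7 -> acc=11054 shift=14
  byte[4]=0x4A cont=0 payload=0x4A=74: acc |= 74<<14 -> acc=1223470 shift=21 [end]
Varint 2: bytes[2:5] = AE D6 4A -> value 1223470 (3 byte(s))
  byte[5]=0x8A cont=1 payload=0x0A=10: acc |= 10<<0 -> acc=10 shift=7
  byte[6]=0xCE cont=1 payload=0x4E=78: acc |= 78<<7 -> acc=9994 shift=14
  byte[7]=0x24 cont=0 payload=0x24=36: acc |= 36<<14 -> acc=599818 shift=21 [end]
Varint 3: bytes[5:8] = 8A CE 24 -> value 599818 (3 byte(s))
  byte[8]=0x6E cont=0 payload=0x6E=110: acc |= 110<<0 -> acc=110 shift=7 [end]
Varint 4: bytes[8:9] = 6E -> value 110 (1 byte(s))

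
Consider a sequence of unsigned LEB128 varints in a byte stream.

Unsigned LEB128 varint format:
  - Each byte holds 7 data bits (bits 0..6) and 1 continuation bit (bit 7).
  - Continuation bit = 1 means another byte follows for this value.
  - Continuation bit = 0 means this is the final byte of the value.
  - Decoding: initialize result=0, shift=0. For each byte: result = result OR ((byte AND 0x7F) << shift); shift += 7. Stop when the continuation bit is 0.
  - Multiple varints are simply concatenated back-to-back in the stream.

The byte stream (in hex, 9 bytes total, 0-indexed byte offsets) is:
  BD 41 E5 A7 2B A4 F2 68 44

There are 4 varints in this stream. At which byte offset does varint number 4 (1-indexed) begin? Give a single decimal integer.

Answer: 8

Derivation:
  byte[0]=0xBD cont=1 payload=0x3D=61: acc |= 61<<0 -> acc=61 shift=7
  byte[1]=0x41 cont=0 payload=0x41=65: acc |= 65<<7 -> acc=8381 shift=14 [end]
Varint 1: bytes[0:2] = BD 41 -> value 8381 (2 byte(s))
  byte[2]=0xE5 cont=1 payload=0x65=101: acc |= 101<<0 -> acc=101 shift=7
  byte[3]=0xA7 cont=1 payload=0x27=39: acc |= 39<<7 -> acc=5093 shift=14
  byte[4]=0x2B cont=0 payload=0x2B=43: acc |= 43<<14 -> acc=709605 shift=21 [end]
Varint 2: bytes[2:5] = E5 A7 2B -> value 709605 (3 byte(s))
  byte[5]=0xA4 cont=1 payload=0x24=36: acc |= 36<<0 -> acc=36 shift=7
  byte[6]=0xF2 cont=1 payload=0x72=114: acc |= 114<<7 -> acc=14628 shift=14
  byte[7]=0x68 cont=0 payload=0x68=104: acc |= 104<<14 -> acc=1718564 shift=21 [end]
Varint 3: bytes[5:8] = A4 F2 68 -> value 1718564 (3 byte(s))
  byte[8]=0x44 cont=0 payload=0x44=68: acc |= 68<<0 -> acc=68 shift=7 [end]
Varint 4: bytes[8:9] = 44 -> value 68 (1 byte(s))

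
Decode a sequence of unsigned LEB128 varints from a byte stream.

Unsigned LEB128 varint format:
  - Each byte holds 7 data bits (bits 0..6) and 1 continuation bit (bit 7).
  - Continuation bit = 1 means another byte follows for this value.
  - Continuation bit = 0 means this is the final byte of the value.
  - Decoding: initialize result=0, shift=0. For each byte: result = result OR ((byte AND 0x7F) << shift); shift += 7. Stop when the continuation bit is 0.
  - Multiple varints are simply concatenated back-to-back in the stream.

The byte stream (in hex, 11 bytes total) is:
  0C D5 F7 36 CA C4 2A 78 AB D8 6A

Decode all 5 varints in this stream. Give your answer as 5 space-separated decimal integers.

Answer: 12 900053 696906 120 1748011

Derivation:
  byte[0]=0x0C cont=0 payload=0x0C=12: acc |= 12<<0 -> acc=12 shift=7 [end]
Varint 1: bytes[0:1] = 0C -> value 12 (1 byte(s))
  byte[1]=0xD5 cont=1 payload=0x55=85: acc |= 85<<0 -> acc=85 shift=7
  byte[2]=0xF7 cont=1 payload=0x77=119: acc |= 119<<7 -> acc=15317 shift=14
  byte[3]=0x36 cont=0 payload=0x36=54: acc |= 54<<14 -> acc=900053 shift=21 [end]
Varint 2: bytes[1:4] = D5 F7 36 -> value 900053 (3 byte(s))
  byte[4]=0xCA cont=1 payload=0x4A=74: acc |= 74<<0 -> acc=74 shift=7
  byte[5]=0xC4 cont=1 payload=0x44=68: acc |= 68<<7 -> acc=8778 shift=14
  byte[6]=0x2A cont=0 payload=0x2A=42: acc |= 42<<14 -> acc=696906 shift=21 [end]
Varint 3: bytes[4:7] = CA C4 2A -> value 696906 (3 byte(s))
  byte[7]=0x78 cont=0 payload=0x78=120: acc |= 120<<0 -> acc=120 shift=7 [end]
Varint 4: bytes[7:8] = 78 -> value 120 (1 byte(s))
  byte[8]=0xAB cont=1 payload=0x2B=43: acc |= 43<<0 -> acc=43 shift=7
  byte[9]=0xD8 cont=1 payload=0x58=88: acc |= 88<<7 -> acc=11307 shift=14
  byte[10]=0x6A cont=0 payload=0x6A=106: acc |= 106<<14 -> acc=1748011 shift=21 [end]
Varint 5: bytes[8:11] = AB D8 6A -> value 1748011 (3 byte(s))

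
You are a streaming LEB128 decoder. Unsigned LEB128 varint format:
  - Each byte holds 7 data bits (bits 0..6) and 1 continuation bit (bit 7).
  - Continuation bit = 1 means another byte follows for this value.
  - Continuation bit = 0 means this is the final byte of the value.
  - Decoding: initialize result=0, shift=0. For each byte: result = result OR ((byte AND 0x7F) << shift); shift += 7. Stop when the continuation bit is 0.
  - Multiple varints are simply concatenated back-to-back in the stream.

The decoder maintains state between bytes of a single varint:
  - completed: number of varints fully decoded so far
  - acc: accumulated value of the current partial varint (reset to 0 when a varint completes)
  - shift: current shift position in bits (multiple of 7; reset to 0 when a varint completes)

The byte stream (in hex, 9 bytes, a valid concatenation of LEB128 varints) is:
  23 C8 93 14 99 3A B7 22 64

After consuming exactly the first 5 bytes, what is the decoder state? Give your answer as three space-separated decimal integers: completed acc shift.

Answer: 2 25 7

Derivation:
byte[0]=0x23 cont=0 payload=0x23: varint #1 complete (value=35); reset -> completed=1 acc=0 shift=0
byte[1]=0xC8 cont=1 payload=0x48: acc |= 72<<0 -> completed=1 acc=72 shift=7
byte[2]=0x93 cont=1 payload=0x13: acc |= 19<<7 -> completed=1 acc=2504 shift=14
byte[3]=0x14 cont=0 payload=0x14: varint #2 complete (value=330184); reset -> completed=2 acc=0 shift=0
byte[4]=0x99 cont=1 payload=0x19: acc |= 25<<0 -> completed=2 acc=25 shift=7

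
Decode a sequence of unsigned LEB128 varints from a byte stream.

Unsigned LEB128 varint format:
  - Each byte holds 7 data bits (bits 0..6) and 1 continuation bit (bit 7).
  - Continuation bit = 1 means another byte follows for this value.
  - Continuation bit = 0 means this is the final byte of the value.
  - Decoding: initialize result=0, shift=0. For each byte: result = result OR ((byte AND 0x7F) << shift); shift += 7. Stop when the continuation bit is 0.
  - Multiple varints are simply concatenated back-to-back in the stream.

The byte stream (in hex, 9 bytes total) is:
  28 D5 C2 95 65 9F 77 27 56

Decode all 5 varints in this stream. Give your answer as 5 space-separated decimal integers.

  byte[0]=0x28 cont=0 payload=0x28=40: acc |= 40<<0 -> acc=40 shift=7 [end]
Varint 1: bytes[0:1] = 28 -> value 40 (1 byte(s))
  byte[1]=0xD5 cont=1 payload=0x55=85: acc |= 85<<0 -> acc=85 shift=7
  byte[2]=0xC2 cont=1 payload=0x42=66: acc |= 66<<7 -> acc=8533 shift=14
  byte[3]=0x95 cont=1 payload=0x15=21: acc |= 21<<14 -> acc=352597 shift=21
  byte[4]=0x65 cont=0 payload=0x65=101: acc |= 101<<21 -> acc=212164949 shift=28 [end]
Varint 2: bytes[1:5] = D5 C2 95 65 -> value 212164949 (4 byte(s))
  byte[5]=0x9F cont=1 payload=0x1F=31: acc |= 31<<0 -> acc=31 shift=7
  byte[6]=0x77 cont=0 payload=0x77=119: acc |= 119<<7 -> acc=15263 shift=14 [end]
Varint 3: bytes[5:7] = 9F 77 -> value 15263 (2 byte(s))
  byte[7]=0x27 cont=0 payload=0x27=39: acc |= 39<<0 -> acc=39 shift=7 [end]
Varint 4: bytes[7:8] = 27 -> value 39 (1 byte(s))
  byte[8]=0x56 cont=0 payload=0x56=86: acc |= 86<<0 -> acc=86 shift=7 [end]
Varint 5: bytes[8:9] = 56 -> value 86 (1 byte(s))

Answer: 40 212164949 15263 39 86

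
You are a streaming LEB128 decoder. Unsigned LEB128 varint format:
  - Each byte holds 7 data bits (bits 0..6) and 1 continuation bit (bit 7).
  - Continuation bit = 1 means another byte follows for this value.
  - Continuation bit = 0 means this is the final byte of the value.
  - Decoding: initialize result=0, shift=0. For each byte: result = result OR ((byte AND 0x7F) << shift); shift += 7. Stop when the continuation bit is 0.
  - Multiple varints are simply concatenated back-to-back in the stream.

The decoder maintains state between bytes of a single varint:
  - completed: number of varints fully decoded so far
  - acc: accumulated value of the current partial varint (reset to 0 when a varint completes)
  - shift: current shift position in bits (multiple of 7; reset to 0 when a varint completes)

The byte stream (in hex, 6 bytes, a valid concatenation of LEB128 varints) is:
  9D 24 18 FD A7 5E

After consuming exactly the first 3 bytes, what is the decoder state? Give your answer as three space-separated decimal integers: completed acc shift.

byte[0]=0x9D cont=1 payload=0x1D: acc |= 29<<0 -> completed=0 acc=29 shift=7
byte[1]=0x24 cont=0 payload=0x24: varint #1 complete (value=4637); reset -> completed=1 acc=0 shift=0
byte[2]=0x18 cont=0 payload=0x18: varint #2 complete (value=24); reset -> completed=2 acc=0 shift=0

Answer: 2 0 0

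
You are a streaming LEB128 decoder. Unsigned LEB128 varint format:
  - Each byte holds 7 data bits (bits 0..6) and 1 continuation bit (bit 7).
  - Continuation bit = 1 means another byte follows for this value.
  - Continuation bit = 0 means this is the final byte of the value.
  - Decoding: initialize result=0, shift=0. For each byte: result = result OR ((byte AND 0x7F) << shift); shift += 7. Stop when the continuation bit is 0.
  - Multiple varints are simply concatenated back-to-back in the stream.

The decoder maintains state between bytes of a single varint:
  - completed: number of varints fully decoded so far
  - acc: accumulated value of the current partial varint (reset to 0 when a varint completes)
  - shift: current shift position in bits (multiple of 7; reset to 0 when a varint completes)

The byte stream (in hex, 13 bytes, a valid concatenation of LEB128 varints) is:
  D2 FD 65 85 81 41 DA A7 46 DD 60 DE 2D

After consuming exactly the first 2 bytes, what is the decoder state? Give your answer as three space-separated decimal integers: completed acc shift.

byte[0]=0xD2 cont=1 payload=0x52: acc |= 82<<0 -> completed=0 acc=82 shift=7
byte[1]=0xFD cont=1 payload=0x7D: acc |= 125<<7 -> completed=0 acc=16082 shift=14

Answer: 0 16082 14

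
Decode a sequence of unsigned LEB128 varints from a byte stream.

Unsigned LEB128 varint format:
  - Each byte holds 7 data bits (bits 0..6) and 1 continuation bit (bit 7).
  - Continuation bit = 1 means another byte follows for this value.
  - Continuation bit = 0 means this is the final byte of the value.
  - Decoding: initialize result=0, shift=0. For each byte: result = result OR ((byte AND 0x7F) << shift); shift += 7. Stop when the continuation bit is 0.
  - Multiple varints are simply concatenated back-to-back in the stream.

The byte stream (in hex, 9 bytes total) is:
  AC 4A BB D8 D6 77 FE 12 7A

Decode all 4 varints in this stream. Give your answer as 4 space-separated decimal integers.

Answer: 9516 250981435 2430 122

Derivation:
  byte[0]=0xAC cont=1 payload=0x2C=44: acc |= 44<<0 -> acc=44 shift=7
  byte[1]=0x4A cont=0 payload=0x4A=74: acc |= 74<<7 -> acc=9516 shift=14 [end]
Varint 1: bytes[0:2] = AC 4A -> value 9516 (2 byte(s))
  byte[2]=0xBB cont=1 payload=0x3B=59: acc |= 59<<0 -> acc=59 shift=7
  byte[3]=0xD8 cont=1 payload=0x58=88: acc |= 88<<7 -> acc=11323 shift=14
  byte[4]=0xD6 cont=1 payload=0x56=86: acc |= 86<<14 -> acc=1420347 shift=21
  byte[5]=0x77 cont=0 payload=0x77=119: acc |= 119<<21 -> acc=250981435 shift=28 [end]
Varint 2: bytes[2:6] = BB D8 D6 77 -> value 250981435 (4 byte(s))
  byte[6]=0xFE cont=1 payload=0x7E=126: acc |= 126<<0 -> acc=126 shift=7
  byte[7]=0x12 cont=0 payload=0x12=18: acc |= 18<<7 -> acc=2430 shift=14 [end]
Varint 3: bytes[6:8] = FE 12 -> value 2430 (2 byte(s))
  byte[8]=0x7A cont=0 payload=0x7A=122: acc |= 122<<0 -> acc=122 shift=7 [end]
Varint 4: bytes[8:9] = 7A -> value 122 (1 byte(s))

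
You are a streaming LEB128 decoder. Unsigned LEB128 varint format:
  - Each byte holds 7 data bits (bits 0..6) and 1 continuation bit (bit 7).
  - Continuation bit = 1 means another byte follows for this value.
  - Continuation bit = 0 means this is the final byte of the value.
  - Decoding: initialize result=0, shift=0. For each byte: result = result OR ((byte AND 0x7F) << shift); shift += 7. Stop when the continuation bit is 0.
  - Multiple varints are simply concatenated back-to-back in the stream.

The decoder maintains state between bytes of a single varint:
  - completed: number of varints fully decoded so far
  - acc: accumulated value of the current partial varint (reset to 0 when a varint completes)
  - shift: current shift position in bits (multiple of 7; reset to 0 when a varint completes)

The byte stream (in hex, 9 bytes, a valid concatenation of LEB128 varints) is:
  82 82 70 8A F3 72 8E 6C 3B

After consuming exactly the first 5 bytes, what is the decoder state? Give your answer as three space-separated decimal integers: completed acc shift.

Answer: 1 14730 14

Derivation:
byte[0]=0x82 cont=1 payload=0x02: acc |= 2<<0 -> completed=0 acc=2 shift=7
byte[1]=0x82 cont=1 payload=0x02: acc |= 2<<7 -> completed=0 acc=258 shift=14
byte[2]=0x70 cont=0 payload=0x70: varint #1 complete (value=1835266); reset -> completed=1 acc=0 shift=0
byte[3]=0x8A cont=1 payload=0x0A: acc |= 10<<0 -> completed=1 acc=10 shift=7
byte[4]=0xF3 cont=1 payload=0x73: acc |= 115<<7 -> completed=1 acc=14730 shift=14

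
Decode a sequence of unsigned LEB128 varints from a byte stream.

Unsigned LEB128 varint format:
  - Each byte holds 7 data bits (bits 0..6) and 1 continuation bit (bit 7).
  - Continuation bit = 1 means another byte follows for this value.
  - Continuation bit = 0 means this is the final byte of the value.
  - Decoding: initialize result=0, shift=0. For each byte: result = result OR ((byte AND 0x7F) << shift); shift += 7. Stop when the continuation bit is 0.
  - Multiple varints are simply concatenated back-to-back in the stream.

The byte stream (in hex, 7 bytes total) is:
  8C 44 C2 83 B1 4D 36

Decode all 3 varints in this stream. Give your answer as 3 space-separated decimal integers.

  byte[0]=0x8C cont=1 payload=0x0C=12: acc |= 12<<0 -> acc=12 shift=7
  byte[1]=0x44 cont=0 payload=0x44=68: acc |= 68<<7 -> acc=8716 shift=14 [end]
Varint 1: bytes[0:2] = 8C 44 -> value 8716 (2 byte(s))
  byte[2]=0xC2 cont=1 payload=0x42=66: acc |= 66<<0 -> acc=66 shift=7
  byte[3]=0x83 cont=1 payload=0x03=3: acc |= 3<<7 -> acc=450 shift=14
  byte[4]=0xB1 cont=1 payload=0x31=49: acc |= 49<<14 -> acc=803266 shift=21
  byte[5]=0x4D cont=0 payload=0x4D=77: acc |= 77<<21 -> acc=162283970 shift=28 [end]
Varint 2: bytes[2:6] = C2 83 B1 4D -> value 162283970 (4 byte(s))
  byte[6]=0x36 cont=0 payload=0x36=54: acc |= 54<<0 -> acc=54 shift=7 [end]
Varint 3: bytes[6:7] = 36 -> value 54 (1 byte(s))

Answer: 8716 162283970 54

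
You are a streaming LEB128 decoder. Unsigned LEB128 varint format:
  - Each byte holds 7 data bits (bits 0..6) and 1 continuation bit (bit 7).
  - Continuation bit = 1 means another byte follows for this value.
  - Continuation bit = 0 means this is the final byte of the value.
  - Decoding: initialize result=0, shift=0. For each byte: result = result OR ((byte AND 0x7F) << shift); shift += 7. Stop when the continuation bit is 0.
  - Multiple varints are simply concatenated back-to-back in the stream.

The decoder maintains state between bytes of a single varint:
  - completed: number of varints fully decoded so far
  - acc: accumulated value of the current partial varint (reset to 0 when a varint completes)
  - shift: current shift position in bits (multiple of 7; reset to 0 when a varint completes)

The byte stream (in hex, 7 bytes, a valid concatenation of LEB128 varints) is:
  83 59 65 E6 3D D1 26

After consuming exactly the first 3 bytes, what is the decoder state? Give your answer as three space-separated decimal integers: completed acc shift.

byte[0]=0x83 cont=1 payload=0x03: acc |= 3<<0 -> completed=0 acc=3 shift=7
byte[1]=0x59 cont=0 payload=0x59: varint #1 complete (value=11395); reset -> completed=1 acc=0 shift=0
byte[2]=0x65 cont=0 payload=0x65: varint #2 complete (value=101); reset -> completed=2 acc=0 shift=0

Answer: 2 0 0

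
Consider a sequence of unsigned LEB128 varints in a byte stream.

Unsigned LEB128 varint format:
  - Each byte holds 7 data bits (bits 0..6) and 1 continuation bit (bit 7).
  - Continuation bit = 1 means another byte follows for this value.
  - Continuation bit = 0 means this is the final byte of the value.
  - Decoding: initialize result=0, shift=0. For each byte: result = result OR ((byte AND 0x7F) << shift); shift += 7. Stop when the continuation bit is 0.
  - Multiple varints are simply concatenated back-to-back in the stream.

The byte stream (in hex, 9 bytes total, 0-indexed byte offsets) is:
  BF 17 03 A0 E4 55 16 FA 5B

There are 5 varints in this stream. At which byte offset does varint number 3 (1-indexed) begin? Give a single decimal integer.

Answer: 3

Derivation:
  byte[0]=0xBF cont=1 payload=0x3F=63: acc |= 63<<0 -> acc=63 shift=7
  byte[1]=0x17 cont=0 payload=0x17=23: acc |= 23<<7 -> acc=3007 shift=14 [end]
Varint 1: bytes[0:2] = BF 17 -> value 3007 (2 byte(s))
  byte[2]=0x03 cont=0 payload=0x03=3: acc |= 3<<0 -> acc=3 shift=7 [end]
Varint 2: bytes[2:3] = 03 -> value 3 (1 byte(s))
  byte[3]=0xA0 cont=1 payload=0x20=32: acc |= 32<<0 -> acc=32 shift=7
  byte[4]=0xE4 cont=1 payload=0x64=100: acc |= 100<<7 -> acc=12832 shift=14
  byte[5]=0x55 cont=0 payload=0x55=85: acc |= 85<<14 -> acc=1405472 shift=21 [end]
Varint 3: bytes[3:6] = A0 E4 55 -> value 1405472 (3 byte(s))
  byte[6]=0x16 cont=0 payload=0x16=22: acc |= 22<<0 -> acc=22 shift=7 [end]
Varint 4: bytes[6:7] = 16 -> value 22 (1 byte(s))
  byte[7]=0xFA cont=1 payload=0x7A=122: acc |= 122<<0 -> acc=122 shift=7
  byte[8]=0x5B cont=0 payload=0x5B=91: acc |= 91<<7 -> acc=11770 shift=14 [end]
Varint 5: bytes[7:9] = FA 5B -> value 11770 (2 byte(s))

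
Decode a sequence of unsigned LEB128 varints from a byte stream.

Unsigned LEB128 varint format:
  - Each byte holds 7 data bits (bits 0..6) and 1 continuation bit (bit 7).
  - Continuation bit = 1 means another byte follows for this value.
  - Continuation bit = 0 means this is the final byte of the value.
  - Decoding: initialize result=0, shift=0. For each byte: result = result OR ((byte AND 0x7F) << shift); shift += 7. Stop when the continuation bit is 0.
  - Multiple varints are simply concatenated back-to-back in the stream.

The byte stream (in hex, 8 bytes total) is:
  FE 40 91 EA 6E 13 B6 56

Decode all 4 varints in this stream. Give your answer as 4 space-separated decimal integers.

Answer: 8318 1815825 19 11062

Derivation:
  byte[0]=0xFE cont=1 payload=0x7E=126: acc |= 126<<0 -> acc=126 shift=7
  byte[1]=0x40 cont=0 payload=0x40=64: acc |= 64<<7 -> acc=8318 shift=14 [end]
Varint 1: bytes[0:2] = FE 40 -> value 8318 (2 byte(s))
  byte[2]=0x91 cont=1 payload=0x11=17: acc |= 17<<0 -> acc=17 shift=7
  byte[3]=0xEA cont=1 payload=0x6A=106: acc |= 106<<7 -> acc=13585 shift=14
  byte[4]=0x6E cont=0 payload=0x6E=110: acc |= 110<<14 -> acc=1815825 shift=21 [end]
Varint 2: bytes[2:5] = 91 EA 6E -> value 1815825 (3 byte(s))
  byte[5]=0x13 cont=0 payload=0x13=19: acc |= 19<<0 -> acc=19 shift=7 [end]
Varint 3: bytes[5:6] = 13 -> value 19 (1 byte(s))
  byte[6]=0xB6 cont=1 payload=0x36=54: acc |= 54<<0 -> acc=54 shift=7
  byte[7]=0x56 cont=0 payload=0x56=86: acc |= 86<<7 -> acc=11062 shift=14 [end]
Varint 4: bytes[6:8] = B6 56 -> value 11062 (2 byte(s))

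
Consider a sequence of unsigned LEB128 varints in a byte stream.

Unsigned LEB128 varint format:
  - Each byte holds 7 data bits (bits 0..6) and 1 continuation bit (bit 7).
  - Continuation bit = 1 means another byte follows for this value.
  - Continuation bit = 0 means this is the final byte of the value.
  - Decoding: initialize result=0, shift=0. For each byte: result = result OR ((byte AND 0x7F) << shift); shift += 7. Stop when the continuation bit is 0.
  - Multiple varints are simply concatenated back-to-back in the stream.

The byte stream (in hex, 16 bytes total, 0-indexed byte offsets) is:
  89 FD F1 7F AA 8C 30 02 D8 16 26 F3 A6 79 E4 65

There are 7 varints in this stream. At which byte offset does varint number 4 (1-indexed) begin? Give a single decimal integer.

Answer: 8

Derivation:
  byte[0]=0x89 cont=1 payload=0x09=9: acc |= 9<<0 -> acc=9 shift=7
  byte[1]=0xFD cont=1 payload=0x7D=125: acc |= 125<<7 -> acc=16009 shift=14
  byte[2]=0xF1 cont=1 payload=0x71=113: acc |= 113<<14 -> acc=1867401 shift=21
  byte[3]=0x7F cont=0 payload=0x7F=127: acc |= 127<<21 -> acc=268205705 shift=28 [end]
Varint 1: bytes[0:4] = 89 FD F1 7F -> value 268205705 (4 byte(s))
  byte[4]=0xAA cont=1 payload=0x2A=42: acc |= 42<<0 -> acc=42 shift=7
  byte[5]=0x8C cont=1 payload=0x0C=12: acc |= 12<<7 -> acc=1578 shift=14
  byte[6]=0x30 cont=0 payload=0x30=48: acc |= 48<<14 -> acc=788010 shift=21 [end]
Varint 2: bytes[4:7] = AA 8C 30 -> value 788010 (3 byte(s))
  byte[7]=0x02 cont=0 payload=0x02=2: acc |= 2<<0 -> acc=2 shift=7 [end]
Varint 3: bytes[7:8] = 02 -> value 2 (1 byte(s))
  byte[8]=0xD8 cont=1 payload=0x58=88: acc |= 88<<0 -> acc=88 shift=7
  byte[9]=0x16 cont=0 payload=0x16=22: acc |= 22<<7 -> acc=2904 shift=14 [end]
Varint 4: bytes[8:10] = D8 16 -> value 2904 (2 byte(s))
  byte[10]=0x26 cont=0 payload=0x26=38: acc |= 38<<0 -> acc=38 shift=7 [end]
Varint 5: bytes[10:11] = 26 -> value 38 (1 byte(s))
  byte[11]=0xF3 cont=1 payload=0x73=115: acc |= 115<<0 -> acc=115 shift=7
  byte[12]=0xA6 cont=1 payload=0x26=38: acc |= 38<<7 -> acc=4979 shift=14
  byte[13]=0x79 cont=0 payload=0x79=121: acc |= 121<<14 -> acc=1987443 shift=21 [end]
Varint 6: bytes[11:14] = F3 A6 79 -> value 1987443 (3 byte(s))
  byte[14]=0xE4 cont=1 payload=0x64=100: acc |= 100<<0 -> acc=100 shift=7
  byte[15]=0x65 cont=0 payload=0x65=101: acc |= 101<<7 -> acc=13028 shift=14 [end]
Varint 7: bytes[14:16] = E4 65 -> value 13028 (2 byte(s))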